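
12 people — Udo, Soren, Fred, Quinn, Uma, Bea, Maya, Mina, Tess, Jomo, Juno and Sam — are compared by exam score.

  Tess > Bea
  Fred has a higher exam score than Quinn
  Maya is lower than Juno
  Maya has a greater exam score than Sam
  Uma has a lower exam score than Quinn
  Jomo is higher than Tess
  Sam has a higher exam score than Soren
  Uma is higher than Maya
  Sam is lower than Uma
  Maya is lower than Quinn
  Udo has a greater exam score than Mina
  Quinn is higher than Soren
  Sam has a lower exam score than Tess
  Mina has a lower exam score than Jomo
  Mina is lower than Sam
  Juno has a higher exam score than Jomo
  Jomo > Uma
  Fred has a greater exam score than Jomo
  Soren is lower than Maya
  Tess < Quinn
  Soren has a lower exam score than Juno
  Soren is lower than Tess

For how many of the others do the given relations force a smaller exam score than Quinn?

7

Directly below Quinn: Soren, Tess, Maya, Uma.
One step further: Bea, Sam (6 so far).
One step further: Mina (7 so far).
Nothing else is reachable below Quinn; 7 in all.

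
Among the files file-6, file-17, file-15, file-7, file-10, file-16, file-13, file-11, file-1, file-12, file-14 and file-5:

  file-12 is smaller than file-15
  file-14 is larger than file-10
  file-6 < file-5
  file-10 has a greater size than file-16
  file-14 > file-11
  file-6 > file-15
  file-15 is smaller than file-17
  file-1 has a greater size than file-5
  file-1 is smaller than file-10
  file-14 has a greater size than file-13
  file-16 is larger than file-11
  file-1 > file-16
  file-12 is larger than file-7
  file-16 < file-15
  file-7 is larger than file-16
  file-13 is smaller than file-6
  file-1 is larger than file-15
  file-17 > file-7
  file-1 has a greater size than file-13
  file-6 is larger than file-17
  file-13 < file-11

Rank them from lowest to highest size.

file-13 < file-11 < file-16 < file-7 < file-12 < file-15 < file-17 < file-6 < file-5 < file-1 < file-10 < file-14

Each adjacent pair is fixed by a given relation: file-13 < file-11; file-11 < file-16; file-16 < file-7; file-7 < file-12; file-12 < file-15; file-15 < file-17; file-17 < file-6; file-6 < file-5; file-5 < file-1; file-1 < file-10; file-10 < file-14. Chaining them end to end gives the full order.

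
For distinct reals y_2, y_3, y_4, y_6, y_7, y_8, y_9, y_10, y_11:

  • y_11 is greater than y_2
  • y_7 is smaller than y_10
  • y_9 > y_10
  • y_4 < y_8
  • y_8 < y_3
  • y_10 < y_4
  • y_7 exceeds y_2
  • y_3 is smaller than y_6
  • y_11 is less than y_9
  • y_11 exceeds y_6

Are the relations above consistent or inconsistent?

consistent

The single ordering y_2 < y_7 < y_10 < y_4 < y_8 < y_3 < y_6 < y_11 < y_9 satisfies every listed relation, so no contradiction arises.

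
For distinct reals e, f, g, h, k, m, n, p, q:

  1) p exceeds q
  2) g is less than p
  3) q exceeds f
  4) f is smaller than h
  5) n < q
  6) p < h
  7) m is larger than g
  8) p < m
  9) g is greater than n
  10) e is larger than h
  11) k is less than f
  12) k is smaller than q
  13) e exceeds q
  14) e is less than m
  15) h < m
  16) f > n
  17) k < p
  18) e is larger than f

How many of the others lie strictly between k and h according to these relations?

3

Chaining upward from k reaches: f, q, p, e, m.
Chaining downward from h reaches: n, g, f, q, p.
Strictly between k and h are those in both lists: f, q, p — 3 elements.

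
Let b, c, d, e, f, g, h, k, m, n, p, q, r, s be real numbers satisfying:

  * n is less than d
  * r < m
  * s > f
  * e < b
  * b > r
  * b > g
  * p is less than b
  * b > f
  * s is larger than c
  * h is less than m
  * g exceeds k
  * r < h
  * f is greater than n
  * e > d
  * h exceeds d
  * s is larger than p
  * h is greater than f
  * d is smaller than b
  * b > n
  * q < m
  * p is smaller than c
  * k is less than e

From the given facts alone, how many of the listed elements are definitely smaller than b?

From b the given relations immediately reach n, p, d, f, e, r, g.
From those, k — 8 in total.
No other element is forced below b by the given relations, so the count is 8.

8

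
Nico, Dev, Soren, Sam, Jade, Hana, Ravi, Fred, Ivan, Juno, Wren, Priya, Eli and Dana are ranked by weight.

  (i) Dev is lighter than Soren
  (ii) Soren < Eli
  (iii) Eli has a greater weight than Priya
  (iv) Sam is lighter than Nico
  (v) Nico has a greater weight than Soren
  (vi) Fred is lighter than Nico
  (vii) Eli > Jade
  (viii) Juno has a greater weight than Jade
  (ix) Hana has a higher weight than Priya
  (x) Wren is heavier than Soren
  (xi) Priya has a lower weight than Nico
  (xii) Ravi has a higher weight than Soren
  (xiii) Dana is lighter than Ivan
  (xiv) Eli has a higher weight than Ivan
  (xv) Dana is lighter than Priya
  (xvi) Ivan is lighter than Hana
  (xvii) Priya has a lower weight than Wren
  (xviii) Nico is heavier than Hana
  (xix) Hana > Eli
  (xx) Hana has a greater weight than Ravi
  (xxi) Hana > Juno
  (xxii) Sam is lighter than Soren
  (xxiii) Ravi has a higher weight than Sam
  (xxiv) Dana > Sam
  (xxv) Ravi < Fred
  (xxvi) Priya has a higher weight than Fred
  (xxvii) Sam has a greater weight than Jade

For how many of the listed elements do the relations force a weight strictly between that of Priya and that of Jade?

5

The relations place Jade below Priya. An element lies strictly between them when it is forced above Jade and also forced below Priya.
Above Jade: {Sam, Soren, Dana, Ivan, Ravi, Juno, Fred, Wren, Eli, Hana, Nico}. Below Priya: {Sam, Dev, Soren, Dana, Ravi, Fred}.
Intersection: {Sam, Soren, Dana, Ravi, Fred} — 5.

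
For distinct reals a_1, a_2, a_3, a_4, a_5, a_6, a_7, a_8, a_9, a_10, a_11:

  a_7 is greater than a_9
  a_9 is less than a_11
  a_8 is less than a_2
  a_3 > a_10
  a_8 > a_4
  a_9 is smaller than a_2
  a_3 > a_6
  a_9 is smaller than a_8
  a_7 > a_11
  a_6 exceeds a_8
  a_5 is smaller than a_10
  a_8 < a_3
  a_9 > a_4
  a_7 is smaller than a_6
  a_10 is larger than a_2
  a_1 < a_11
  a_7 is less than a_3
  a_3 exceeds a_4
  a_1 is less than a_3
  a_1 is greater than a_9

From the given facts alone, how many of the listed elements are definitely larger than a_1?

From a_1 the given relations immediately reach a_11, a_3.
From those, a_7 — 3 in total.
From those, a_6 — 4 in total.
Nothing else is reachable above a_1; 4 in all.

4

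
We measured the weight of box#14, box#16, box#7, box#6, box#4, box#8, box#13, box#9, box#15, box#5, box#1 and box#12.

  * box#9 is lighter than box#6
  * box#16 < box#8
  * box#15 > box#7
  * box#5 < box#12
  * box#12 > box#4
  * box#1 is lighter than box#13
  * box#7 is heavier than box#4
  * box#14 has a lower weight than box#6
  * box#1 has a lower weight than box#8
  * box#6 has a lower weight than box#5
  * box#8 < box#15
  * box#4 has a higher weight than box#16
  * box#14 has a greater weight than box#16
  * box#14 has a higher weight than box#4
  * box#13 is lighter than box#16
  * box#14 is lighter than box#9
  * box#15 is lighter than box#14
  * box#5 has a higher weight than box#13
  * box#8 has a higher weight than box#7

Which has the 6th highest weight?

box#15

The consecutive relations fix a unique order: box#1 < box#13 < box#16 < box#4 < box#7 < box#8 < box#15 < box#14 < box#9 < box#6 < box#5 < box#12.
The 6th largest is box#15.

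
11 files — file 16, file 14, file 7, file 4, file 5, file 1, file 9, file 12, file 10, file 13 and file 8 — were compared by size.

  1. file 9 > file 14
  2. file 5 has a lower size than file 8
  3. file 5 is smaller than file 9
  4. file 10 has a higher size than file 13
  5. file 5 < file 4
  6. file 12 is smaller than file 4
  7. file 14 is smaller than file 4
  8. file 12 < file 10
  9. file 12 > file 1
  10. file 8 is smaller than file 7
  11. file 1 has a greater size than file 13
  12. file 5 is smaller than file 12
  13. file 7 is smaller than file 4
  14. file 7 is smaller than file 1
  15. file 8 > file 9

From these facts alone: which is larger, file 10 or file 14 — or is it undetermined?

file 10

file 14 < file 9 and file 9 < file 8 give file 14 < file 8.
Then file 8 < file 7 extends the chain to file 7.
Then file 7 < file 1 extends the chain to file 1.
Then file 1 < file 12 extends the chain to file 12.
Then file 12 < file 10 extends the chain to file 10.
So file 10 is larger.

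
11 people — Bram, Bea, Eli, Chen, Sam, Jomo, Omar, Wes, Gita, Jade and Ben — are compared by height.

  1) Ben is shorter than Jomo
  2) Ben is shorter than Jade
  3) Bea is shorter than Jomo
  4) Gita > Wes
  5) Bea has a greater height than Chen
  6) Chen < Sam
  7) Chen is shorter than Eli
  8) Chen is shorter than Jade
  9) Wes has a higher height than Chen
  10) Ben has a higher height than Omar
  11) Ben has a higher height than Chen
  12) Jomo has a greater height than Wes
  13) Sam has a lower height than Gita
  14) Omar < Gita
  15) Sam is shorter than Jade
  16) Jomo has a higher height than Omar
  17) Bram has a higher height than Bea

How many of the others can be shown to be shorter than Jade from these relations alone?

4

The elements the relations force below Jade are Omar, Chen, Sam, Ben — no chain reaches any other.
That is 4.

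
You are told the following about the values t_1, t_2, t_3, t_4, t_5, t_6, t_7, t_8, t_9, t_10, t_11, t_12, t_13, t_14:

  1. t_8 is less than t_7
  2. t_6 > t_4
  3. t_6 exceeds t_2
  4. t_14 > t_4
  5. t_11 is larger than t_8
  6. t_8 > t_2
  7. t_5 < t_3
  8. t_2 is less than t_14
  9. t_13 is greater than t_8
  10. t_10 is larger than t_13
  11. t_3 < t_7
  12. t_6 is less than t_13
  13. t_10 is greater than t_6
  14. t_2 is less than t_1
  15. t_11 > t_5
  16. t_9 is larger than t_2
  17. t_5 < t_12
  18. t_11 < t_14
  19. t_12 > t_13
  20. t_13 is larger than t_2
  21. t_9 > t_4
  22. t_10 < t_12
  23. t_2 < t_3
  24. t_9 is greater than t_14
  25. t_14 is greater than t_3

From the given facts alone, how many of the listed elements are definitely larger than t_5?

6

From t_5 the given relations immediately reach t_3, t_11, t_12.
From those, t_14, t_7 — 5 in total.
From those, t_9 — 6 in total.
Nothing else is reachable above t_5; 6 in all.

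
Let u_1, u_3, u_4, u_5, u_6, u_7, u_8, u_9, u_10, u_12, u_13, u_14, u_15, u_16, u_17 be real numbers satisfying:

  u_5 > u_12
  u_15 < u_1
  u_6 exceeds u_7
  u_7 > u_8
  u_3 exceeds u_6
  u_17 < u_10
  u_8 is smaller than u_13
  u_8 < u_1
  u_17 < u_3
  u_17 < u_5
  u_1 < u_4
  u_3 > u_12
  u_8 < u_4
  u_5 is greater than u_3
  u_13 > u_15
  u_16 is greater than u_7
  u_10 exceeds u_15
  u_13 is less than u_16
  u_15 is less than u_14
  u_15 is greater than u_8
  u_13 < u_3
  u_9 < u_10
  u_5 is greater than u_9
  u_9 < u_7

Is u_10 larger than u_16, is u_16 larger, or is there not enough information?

Following every chain through u_10: below u_10 we get u_8, u_15, u_17, u_9.
u_16 is not reached, and no chain runs the other way from u_16 to u_10.
So the given relations leave the order of u_10 and u_16 undetermined.

undetermined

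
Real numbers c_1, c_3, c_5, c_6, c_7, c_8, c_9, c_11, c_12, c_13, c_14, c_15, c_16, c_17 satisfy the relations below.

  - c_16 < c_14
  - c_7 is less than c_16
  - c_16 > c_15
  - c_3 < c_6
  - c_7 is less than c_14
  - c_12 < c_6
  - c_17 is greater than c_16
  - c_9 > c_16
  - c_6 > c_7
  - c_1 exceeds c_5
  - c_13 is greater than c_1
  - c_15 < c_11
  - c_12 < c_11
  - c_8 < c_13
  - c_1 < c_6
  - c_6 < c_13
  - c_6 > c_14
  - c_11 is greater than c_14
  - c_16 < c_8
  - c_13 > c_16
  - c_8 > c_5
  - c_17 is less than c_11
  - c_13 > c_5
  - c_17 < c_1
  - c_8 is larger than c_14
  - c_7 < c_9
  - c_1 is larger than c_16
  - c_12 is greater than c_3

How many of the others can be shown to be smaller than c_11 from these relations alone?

The elements the relations force below c_11 are c_15, c_7, c_16, c_17, c_3, c_14, c_12 — no chain reaches any other.
That is 7.

7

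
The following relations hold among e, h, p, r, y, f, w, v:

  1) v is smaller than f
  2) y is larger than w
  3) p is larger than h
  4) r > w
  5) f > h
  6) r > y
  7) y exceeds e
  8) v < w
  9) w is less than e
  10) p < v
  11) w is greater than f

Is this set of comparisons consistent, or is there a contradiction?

consistent

Every relation is compatible with h < p < v < f < w < e < y < r; the set is consistent.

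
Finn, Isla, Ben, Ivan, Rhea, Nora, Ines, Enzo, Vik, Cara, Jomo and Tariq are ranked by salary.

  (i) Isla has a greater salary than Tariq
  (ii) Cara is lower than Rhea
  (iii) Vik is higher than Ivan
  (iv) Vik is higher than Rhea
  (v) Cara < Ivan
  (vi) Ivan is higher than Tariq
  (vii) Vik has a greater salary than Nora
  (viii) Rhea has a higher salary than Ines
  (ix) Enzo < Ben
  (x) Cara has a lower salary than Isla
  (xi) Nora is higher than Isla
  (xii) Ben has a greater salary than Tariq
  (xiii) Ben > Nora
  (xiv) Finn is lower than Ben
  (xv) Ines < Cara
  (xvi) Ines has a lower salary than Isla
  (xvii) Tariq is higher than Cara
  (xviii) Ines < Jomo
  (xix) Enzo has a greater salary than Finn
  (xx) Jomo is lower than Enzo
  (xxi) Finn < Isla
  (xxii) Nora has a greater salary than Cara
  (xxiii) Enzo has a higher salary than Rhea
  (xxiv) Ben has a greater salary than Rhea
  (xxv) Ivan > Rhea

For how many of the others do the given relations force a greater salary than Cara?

The elements the relations force above Cara are Rhea, Enzo, Tariq, Isla, Ivan, Nora, Ben, Vik — no chain reaches any other.
That is 8.

8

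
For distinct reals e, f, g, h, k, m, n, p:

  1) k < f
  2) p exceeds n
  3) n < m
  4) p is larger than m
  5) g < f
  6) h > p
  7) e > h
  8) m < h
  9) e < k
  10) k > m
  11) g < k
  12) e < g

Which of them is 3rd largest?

Piecing the relations together gives one ordering: n < m < p < h < e < g < k < f.
The 3rd largest is g.

g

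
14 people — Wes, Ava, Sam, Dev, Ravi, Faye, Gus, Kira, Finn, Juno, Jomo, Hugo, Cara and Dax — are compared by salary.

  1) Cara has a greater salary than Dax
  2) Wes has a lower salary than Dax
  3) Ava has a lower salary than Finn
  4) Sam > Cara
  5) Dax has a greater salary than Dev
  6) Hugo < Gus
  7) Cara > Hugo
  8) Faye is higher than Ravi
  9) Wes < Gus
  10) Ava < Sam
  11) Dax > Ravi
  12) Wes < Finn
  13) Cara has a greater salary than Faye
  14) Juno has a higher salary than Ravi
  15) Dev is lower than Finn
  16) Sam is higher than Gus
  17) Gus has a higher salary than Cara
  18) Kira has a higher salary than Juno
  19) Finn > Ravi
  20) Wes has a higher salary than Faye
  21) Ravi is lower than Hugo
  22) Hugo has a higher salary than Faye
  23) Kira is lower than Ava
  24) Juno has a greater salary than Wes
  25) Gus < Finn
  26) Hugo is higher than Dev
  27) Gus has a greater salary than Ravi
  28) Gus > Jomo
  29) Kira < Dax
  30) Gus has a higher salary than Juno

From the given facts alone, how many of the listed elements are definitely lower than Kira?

The elements the relations force below Kira are Ravi, Faye, Wes, Juno — no chain reaches any other.
That is 4.

4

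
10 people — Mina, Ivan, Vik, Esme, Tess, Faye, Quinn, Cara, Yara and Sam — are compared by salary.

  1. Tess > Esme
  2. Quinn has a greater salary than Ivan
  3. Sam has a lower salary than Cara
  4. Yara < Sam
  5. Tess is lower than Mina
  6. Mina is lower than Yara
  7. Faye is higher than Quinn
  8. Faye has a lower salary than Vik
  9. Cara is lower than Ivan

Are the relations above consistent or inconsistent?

Every relation is compatible with Esme < Tess < Mina < Yara < Sam < Cara < Ivan < Quinn < Faye < Vik; the set is consistent.

consistent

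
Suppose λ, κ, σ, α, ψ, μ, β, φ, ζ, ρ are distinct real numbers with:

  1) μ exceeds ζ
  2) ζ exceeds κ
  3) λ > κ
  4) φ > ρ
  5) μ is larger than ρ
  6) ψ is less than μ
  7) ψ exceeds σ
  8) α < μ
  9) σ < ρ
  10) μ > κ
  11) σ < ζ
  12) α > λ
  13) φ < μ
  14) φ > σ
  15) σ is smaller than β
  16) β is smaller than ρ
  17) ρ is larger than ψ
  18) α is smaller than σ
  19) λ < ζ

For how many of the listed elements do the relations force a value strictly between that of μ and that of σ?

The relations place σ below μ. An element lies strictly between them when it is forced above σ and also forced below μ.
Above σ: {ζ, β, ψ, ρ, φ}. Below μ: {κ, λ, α, ζ, β, ψ, ρ, φ}.
Intersection: {ζ, β, ψ, ρ, φ} — 5.

5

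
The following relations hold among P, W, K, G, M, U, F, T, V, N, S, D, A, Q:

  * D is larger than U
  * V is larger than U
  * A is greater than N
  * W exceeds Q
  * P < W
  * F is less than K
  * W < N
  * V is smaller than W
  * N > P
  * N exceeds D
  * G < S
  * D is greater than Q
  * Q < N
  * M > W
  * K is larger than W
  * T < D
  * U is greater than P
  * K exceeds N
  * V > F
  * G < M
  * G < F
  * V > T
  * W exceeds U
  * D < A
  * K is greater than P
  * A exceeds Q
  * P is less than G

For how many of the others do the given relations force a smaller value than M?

8

The elements the relations force below M are P, Q, G, U, T, F, V, W — no chain reaches any other.
That is 8.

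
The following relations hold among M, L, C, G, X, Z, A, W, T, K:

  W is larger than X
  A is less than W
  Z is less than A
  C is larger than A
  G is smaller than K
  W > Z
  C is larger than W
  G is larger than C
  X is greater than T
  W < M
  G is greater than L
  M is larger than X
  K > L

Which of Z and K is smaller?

Z

Following the relations from Z: Z < A < W < C < G < K.
So Z < K; Z is the smaller of the two.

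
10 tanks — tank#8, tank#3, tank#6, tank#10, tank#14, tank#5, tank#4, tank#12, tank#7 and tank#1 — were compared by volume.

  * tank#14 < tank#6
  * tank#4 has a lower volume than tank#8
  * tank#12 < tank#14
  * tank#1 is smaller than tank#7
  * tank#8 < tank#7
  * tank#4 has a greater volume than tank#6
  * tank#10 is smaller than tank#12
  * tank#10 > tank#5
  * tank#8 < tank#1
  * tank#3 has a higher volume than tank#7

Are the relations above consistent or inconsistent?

The single ordering tank#5 < tank#10 < tank#12 < tank#14 < tank#6 < tank#4 < tank#8 < tank#1 < tank#7 < tank#3 satisfies every listed relation, so no contradiction arises.

consistent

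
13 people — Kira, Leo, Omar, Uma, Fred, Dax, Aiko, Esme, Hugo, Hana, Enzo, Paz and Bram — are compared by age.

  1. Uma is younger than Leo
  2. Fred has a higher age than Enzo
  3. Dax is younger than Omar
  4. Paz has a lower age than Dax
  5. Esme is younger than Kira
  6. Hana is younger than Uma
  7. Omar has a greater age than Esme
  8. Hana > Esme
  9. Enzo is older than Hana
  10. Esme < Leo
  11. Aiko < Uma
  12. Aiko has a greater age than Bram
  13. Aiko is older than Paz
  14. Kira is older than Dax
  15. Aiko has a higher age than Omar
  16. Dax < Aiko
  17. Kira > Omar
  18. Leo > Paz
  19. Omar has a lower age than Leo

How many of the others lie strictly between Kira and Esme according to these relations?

1

Chaining upward from Esme reaches: Omar, Hana, Aiko, Enzo, Fred, Uma, Leo.
Chaining downward from Kira reaches: Paz, Dax, Omar.
Strictly between Esme and Kira are those in both lists: Omar — 1 element.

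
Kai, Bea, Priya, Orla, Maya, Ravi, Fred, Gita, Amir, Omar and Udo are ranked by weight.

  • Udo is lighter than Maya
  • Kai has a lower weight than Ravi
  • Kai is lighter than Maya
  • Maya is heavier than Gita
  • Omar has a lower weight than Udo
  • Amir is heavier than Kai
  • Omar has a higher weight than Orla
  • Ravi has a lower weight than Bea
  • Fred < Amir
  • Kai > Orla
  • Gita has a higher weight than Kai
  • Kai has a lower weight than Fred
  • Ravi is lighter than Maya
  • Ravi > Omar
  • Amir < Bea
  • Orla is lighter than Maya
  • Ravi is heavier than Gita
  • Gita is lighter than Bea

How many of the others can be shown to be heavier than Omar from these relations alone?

4

From Omar the given relations immediately reach Udo, Ravi.
From those, Maya, Bea — 4 in total.
No other element is forced above Omar by the given relations, so the count is 4.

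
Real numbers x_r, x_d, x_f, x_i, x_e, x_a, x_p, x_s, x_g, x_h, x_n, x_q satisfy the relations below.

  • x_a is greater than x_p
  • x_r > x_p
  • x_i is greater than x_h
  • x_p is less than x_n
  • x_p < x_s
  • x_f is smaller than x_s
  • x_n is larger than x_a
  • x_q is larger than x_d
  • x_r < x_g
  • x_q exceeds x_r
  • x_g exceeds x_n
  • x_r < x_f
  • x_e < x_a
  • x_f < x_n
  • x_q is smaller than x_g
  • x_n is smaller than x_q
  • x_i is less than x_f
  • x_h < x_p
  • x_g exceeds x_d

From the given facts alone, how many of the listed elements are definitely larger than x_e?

4

From x_e the given relations immediately reach x_a.
From those, x_n — 2 in total.
From those, x_q, x_g — 4 in total.
Nothing else is reachable above x_e; 4 in all.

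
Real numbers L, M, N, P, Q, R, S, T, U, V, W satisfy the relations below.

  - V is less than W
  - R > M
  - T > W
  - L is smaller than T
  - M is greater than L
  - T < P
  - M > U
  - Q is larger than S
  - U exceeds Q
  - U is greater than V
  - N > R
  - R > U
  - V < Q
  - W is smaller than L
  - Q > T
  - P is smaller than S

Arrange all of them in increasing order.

V < W < L < T < P < S < Q < U < M < R < N

The consecutive links are each given: V < W; W < L; L < T; T < P; P < S; S < Q; Q < U; U < M; M < R; R < N.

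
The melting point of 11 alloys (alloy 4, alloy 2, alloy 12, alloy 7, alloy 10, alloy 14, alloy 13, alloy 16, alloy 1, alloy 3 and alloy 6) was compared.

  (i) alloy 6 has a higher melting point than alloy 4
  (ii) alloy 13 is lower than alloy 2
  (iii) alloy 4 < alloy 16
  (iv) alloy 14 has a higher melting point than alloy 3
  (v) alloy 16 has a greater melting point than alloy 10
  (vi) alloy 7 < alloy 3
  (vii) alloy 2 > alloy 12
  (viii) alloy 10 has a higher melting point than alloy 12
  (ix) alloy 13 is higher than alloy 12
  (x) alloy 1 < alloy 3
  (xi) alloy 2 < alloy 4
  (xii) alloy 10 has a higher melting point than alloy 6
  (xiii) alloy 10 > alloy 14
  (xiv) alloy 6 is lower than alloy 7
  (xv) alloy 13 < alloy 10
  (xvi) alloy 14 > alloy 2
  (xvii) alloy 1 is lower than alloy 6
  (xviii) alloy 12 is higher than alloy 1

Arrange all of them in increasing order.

Each adjacent pair is fixed by a given relation: alloy 1 < alloy 12; alloy 12 < alloy 13; alloy 13 < alloy 2; alloy 2 < alloy 4; alloy 4 < alloy 6; alloy 6 < alloy 7; alloy 7 < alloy 3; alloy 3 < alloy 14; alloy 14 < alloy 10; alloy 10 < alloy 16. Chaining them end to end gives the full order.

alloy 1 < alloy 12 < alloy 13 < alloy 2 < alloy 4 < alloy 6 < alloy 7 < alloy 3 < alloy 14 < alloy 10 < alloy 16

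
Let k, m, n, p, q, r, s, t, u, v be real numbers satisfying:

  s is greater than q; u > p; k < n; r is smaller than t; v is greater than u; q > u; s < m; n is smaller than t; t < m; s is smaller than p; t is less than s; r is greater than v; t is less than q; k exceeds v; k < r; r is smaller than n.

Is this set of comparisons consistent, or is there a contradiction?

inconsistent

Chaining the given relations yields p < u < v < k < r < n < t < q < s, so p < s. But one relation states s < p. These cannot both hold.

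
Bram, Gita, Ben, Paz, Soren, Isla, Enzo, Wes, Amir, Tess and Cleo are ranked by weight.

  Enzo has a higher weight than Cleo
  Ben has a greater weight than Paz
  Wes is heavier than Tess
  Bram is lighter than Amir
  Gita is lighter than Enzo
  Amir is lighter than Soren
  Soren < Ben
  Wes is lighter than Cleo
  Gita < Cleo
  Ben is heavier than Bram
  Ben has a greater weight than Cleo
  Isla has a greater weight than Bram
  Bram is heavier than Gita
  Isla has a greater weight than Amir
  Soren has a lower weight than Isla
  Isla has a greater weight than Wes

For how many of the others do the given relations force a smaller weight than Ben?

8

From Ben the given relations immediately reach Bram, Cleo, Paz, Soren.
From those, Gita, Wes, Amir — 7 in total.
From those, Tess — 8 in total.
No other element is forced below Ben by the given relations, so the count is 8.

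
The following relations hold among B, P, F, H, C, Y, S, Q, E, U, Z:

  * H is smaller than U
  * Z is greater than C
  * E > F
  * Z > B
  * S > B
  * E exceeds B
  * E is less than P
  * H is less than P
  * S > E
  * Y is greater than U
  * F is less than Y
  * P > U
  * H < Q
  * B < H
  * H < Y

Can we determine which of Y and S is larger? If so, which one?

undetermined

Following every chain through S: below S we get F, B, E.
Y is not reached, and no chain runs the other way from Y to S.
So the given relations leave the order of S and Y undetermined.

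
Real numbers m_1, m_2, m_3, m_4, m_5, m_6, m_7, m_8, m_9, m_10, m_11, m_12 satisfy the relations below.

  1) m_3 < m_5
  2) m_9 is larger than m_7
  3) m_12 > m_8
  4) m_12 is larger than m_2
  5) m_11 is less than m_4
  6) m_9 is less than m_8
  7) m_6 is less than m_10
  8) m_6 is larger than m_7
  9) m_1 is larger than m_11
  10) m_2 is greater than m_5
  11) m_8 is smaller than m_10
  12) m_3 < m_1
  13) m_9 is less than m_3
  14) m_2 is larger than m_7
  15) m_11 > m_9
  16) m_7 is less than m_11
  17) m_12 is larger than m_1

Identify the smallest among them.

Chaining upward from m_7: directly above it, m_9, m_6, m_11, m_2; then m_3, m_8, m_10, m_4, m_1, m_12; then m_5.
That covers every other element, and nothing is given below m_7, so m_7 is the smallest.

m_7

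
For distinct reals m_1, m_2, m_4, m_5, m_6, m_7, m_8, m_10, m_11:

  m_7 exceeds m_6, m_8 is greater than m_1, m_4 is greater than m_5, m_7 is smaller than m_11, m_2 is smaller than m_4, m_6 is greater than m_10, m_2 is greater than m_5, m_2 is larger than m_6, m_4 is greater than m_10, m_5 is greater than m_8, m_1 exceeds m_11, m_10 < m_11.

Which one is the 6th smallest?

The consecutive relations fix a unique order: m_10 < m_6 < m_7 < m_11 < m_1 < m_8 < m_5 < m_2 < m_4.
The 6th smallest is m_8.

m_8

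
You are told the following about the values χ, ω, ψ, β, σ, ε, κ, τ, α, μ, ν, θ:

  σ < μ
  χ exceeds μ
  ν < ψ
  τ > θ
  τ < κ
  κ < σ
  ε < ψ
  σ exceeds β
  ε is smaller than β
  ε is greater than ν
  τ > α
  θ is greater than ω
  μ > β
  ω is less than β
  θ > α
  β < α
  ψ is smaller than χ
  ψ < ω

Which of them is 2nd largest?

μ

Piecing the relations together gives one ordering: ν < ε < ψ < ω < β < α < θ < τ < κ < σ < μ < χ.
The 2nd largest is μ.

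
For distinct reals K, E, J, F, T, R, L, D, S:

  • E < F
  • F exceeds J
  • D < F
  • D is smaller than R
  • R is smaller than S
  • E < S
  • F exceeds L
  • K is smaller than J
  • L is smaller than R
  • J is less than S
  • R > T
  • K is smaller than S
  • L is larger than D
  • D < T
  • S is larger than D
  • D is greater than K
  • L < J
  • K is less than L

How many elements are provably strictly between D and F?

Chaining upward from D reaches: L, T, J, R, S.
Chaining downward from F reaches: K, L, E, J.
Strictly between D and F are those in both lists: L, J — 2 elements.

2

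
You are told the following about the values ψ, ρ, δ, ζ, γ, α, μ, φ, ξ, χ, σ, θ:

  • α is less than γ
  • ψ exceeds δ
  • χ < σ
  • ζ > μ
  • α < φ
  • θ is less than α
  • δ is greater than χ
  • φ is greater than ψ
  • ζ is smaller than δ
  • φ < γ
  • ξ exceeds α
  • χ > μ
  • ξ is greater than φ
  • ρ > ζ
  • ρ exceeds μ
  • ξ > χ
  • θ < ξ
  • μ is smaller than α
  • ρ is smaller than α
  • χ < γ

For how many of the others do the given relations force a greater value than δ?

Directly above δ: ψ.
One step further: φ (2 so far).
One step further: γ, ξ (4 so far).
No other element is forced above δ by the given relations, so the count is 4.

4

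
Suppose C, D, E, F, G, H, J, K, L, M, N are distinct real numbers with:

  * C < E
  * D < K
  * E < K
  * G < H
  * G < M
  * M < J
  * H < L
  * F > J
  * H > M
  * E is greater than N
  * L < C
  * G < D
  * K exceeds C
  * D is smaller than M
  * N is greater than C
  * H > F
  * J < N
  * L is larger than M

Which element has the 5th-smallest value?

Chaining the given pairs: G < D < M < J < F < H < L < C < N < E < K.
The 5th smallest is F.

F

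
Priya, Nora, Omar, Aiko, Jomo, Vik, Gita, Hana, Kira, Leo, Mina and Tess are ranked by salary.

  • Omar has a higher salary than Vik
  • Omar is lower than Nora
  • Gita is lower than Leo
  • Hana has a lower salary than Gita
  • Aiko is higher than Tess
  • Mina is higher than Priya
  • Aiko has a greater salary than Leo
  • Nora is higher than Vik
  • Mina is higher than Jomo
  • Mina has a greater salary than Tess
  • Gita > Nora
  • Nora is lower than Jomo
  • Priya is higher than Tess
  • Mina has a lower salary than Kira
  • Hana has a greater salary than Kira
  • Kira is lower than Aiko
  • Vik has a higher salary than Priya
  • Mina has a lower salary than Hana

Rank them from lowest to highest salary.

Tess < Priya < Vik < Omar < Nora < Jomo < Mina < Kira < Hana < Gita < Leo < Aiko

Nothing is placed below Tess, so it is least; from there Tess < Priya; Priya < Vik; Vik < Omar; Omar < Nora; Nora < Jomo; Jomo < Mina; Mina < Kira; Kira < Hana; Hana < Gita; Gita < Leo; Leo < Aiko, each given directly.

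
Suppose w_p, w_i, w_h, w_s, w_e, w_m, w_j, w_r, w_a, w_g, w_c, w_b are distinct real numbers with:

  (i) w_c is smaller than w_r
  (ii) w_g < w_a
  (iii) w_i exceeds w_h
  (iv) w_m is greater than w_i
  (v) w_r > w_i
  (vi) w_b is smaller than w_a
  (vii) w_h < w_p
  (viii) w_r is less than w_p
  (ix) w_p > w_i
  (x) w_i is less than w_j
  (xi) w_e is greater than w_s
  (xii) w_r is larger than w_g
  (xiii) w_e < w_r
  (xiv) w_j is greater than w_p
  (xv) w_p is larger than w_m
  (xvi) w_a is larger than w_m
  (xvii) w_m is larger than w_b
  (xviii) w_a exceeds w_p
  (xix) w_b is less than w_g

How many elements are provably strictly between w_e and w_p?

1

Chaining upward from w_e reaches: w_r, w_j, w_a.
Chaining downward from w_p reaches: w_b, w_h, w_s, w_c, w_i, w_g, w_r, w_m.
Strictly between w_e and w_p are those in both lists: w_r — 1 element.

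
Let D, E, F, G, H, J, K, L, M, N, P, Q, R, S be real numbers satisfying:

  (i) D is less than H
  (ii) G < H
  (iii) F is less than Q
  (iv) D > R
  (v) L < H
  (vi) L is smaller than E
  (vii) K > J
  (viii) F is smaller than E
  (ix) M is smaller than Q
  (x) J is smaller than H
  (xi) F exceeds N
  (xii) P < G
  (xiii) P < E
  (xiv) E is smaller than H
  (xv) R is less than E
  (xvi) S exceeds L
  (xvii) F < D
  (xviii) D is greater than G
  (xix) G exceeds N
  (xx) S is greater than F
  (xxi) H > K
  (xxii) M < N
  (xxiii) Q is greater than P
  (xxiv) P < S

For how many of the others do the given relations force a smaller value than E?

The elements the relations force below E are M, P, N, L, F, R — no chain reaches any other.
That is 6.

6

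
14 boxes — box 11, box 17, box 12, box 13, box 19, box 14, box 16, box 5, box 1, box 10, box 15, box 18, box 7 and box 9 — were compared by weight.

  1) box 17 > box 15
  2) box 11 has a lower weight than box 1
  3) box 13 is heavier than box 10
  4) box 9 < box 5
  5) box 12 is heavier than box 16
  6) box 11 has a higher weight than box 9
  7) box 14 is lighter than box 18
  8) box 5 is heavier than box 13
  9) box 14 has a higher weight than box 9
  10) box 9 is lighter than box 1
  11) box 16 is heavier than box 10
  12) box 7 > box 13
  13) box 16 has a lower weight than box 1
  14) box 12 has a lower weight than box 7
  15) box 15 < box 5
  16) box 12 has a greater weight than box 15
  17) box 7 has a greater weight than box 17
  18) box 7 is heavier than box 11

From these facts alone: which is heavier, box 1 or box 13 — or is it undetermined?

undetermined

Following every chain through box 13: above box 13 we get box 5, box 7; below box 13 we get box 10.
box 1 is not reached, and no chain runs the other way from box 1 to box 13.
So the given relations leave the order of box 13 and box 1 undetermined.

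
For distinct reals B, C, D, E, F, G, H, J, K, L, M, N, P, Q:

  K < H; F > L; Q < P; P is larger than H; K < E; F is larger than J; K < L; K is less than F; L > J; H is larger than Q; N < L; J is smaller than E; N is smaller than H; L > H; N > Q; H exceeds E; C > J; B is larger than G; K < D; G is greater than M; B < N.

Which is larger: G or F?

F

G < B and B < N give G < N.
Then N < H extends the chain to H.
With H < L: G < B < N < H < L.
Then L < F extends the chain to F.
So G < F; F is the larger of the two.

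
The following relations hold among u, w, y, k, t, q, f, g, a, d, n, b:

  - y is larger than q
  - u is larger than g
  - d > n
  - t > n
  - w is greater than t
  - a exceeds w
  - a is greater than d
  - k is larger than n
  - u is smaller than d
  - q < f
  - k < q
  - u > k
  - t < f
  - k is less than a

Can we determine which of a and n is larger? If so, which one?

a

The relevant relations are n < k; k < u; u < d; d < a.
Together: n < k < u < d < a.
So a is larger.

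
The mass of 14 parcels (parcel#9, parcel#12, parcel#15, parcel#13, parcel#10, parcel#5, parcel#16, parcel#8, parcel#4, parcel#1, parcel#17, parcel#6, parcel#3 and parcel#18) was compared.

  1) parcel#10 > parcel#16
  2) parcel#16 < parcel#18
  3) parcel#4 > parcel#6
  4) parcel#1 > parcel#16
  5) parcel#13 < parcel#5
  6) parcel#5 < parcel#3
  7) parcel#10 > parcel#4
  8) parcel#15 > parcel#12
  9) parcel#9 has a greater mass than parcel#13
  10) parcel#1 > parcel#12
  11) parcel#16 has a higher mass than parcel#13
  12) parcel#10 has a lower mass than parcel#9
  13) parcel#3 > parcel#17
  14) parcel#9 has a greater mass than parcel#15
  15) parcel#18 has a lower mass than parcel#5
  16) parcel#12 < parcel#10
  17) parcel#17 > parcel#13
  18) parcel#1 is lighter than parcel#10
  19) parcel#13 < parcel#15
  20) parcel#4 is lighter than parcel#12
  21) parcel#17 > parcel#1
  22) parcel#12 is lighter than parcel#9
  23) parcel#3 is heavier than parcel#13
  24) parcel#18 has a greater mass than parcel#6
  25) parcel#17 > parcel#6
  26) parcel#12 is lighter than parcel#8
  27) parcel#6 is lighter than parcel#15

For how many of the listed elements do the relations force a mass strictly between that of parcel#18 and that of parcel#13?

Chaining upward from parcel#13 reaches: parcel#16, parcel#1, parcel#17, parcel#15, parcel#5, parcel#3, parcel#10, parcel#9.
Chaining downward from parcel#18 reaches: parcel#6, parcel#16.
Strictly between parcel#13 and parcel#18 are those in both lists: parcel#16 — 1 element.

1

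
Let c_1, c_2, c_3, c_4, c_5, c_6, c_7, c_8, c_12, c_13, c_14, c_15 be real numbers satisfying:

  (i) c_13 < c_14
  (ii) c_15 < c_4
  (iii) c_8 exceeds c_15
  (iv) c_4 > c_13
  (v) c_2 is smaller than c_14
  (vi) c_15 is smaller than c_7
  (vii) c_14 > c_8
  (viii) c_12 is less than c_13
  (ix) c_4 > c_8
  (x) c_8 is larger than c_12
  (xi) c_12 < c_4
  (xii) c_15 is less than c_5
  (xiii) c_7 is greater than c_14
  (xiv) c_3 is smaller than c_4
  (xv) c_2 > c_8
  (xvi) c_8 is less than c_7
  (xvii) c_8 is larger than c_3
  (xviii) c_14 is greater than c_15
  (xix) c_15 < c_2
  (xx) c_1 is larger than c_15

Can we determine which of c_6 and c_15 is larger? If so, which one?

undetermined

Following every chain through c_15: above c_15 we get c_8, c_2, c_14, c_1, c_5, c_4, c_7.
c_6 is not reached, and no chain runs the other way from c_6 to c_15.
So the given relations leave the order of c_15 and c_6 undetermined.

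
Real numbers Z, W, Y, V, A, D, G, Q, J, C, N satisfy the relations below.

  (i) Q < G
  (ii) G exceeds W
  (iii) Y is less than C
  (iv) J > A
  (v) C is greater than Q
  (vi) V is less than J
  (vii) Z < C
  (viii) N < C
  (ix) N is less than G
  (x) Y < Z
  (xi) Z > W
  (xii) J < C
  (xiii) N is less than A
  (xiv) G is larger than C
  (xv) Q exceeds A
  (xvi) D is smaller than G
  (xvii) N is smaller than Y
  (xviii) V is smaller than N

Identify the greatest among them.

G

Chaining downward from G: directly below it, N, W, Q, D, C; then V, Y, A, J, Z.
That covers every other element, and nothing is given above G, so G is the greatest.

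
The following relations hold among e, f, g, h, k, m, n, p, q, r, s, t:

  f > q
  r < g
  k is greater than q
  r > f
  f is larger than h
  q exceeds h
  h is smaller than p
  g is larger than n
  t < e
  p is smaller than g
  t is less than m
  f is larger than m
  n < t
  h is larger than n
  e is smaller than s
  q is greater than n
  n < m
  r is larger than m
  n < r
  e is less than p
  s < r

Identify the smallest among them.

n

t is not least since n < t; h is not least since n < h; q is not least since n < q; e is not least since t < e; m is not least since n < m; f is not least since m < f; s is not least since e < s; k is not least since q < k; r is not least since m < r; p is not least since h < p; g is not least since r < g.
Only n has nothing below it, so n is the smallest.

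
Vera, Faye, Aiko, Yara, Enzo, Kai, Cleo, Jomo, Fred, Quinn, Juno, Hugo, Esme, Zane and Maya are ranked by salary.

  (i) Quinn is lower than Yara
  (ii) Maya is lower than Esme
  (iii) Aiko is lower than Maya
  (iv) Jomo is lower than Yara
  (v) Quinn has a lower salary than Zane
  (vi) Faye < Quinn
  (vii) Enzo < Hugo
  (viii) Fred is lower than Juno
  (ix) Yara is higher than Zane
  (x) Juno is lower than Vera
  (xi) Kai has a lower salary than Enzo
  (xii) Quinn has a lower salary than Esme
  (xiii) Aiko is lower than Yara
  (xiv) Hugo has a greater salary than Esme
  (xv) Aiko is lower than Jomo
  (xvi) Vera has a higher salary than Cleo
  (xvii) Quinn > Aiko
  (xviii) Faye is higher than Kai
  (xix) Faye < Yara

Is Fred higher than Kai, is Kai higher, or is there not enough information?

undetermined

Following every chain through Fred: above Fred we get Juno, Vera.
Kai is not reached, and no chain runs the other way from Kai to Fred.
So the given relations leave the order of Fred and Kai undetermined.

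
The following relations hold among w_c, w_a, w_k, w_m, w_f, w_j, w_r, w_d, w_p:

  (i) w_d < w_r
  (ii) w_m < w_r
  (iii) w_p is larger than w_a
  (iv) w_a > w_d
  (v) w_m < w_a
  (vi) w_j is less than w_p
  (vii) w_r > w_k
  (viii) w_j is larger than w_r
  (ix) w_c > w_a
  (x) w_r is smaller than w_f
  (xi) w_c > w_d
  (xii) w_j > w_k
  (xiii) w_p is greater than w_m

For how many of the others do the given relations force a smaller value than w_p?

The elements the relations force below w_p are w_m, w_d, w_a, w_k, w_r, w_j — no chain reaches any other.
That is 6.

6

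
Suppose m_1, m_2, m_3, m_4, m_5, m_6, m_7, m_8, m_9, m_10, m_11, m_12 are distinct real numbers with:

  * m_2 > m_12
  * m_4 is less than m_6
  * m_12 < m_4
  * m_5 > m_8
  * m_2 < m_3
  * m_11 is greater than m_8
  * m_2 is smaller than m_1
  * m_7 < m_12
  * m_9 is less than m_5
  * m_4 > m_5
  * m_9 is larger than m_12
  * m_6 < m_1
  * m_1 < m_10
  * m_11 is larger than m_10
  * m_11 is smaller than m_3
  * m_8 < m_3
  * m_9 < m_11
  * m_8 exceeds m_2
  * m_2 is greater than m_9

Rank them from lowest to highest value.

m_7 < m_12 < m_9 < m_2 < m_8 < m_5 < m_4 < m_6 < m_1 < m_10 < m_11 < m_3

Each adjacent pair is fixed by a given relation: m_7 < m_12; m_12 < m_9; m_9 < m_2; m_2 < m_8; m_8 < m_5; m_5 < m_4; m_4 < m_6; m_6 < m_1; m_1 < m_10; m_10 < m_11; m_11 < m_3. Chaining them end to end gives the full order.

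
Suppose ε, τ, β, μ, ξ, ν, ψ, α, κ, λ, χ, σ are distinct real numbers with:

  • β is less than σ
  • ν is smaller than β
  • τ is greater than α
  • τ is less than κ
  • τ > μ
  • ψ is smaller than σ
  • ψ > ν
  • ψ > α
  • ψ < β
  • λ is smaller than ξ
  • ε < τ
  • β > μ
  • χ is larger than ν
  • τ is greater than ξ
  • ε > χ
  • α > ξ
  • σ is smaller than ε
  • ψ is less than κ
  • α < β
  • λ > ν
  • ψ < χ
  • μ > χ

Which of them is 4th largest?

σ

The consecutive relations fix a unique order: ν < λ < ξ < α < ψ < χ < μ < β < σ < ε < τ < κ.
The 4th largest is σ.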